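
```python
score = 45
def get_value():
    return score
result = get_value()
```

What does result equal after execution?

Step 1: score = 45 is defined in the global scope.
Step 2: get_value() looks up score. No local score exists, so Python checks the global scope via LEGB rule and finds score = 45.
Step 3: result = 45

The answer is 45.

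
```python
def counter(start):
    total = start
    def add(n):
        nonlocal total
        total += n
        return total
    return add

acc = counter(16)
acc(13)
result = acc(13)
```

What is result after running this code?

Step 1: counter(16) creates closure with total = 16.
Step 2: First acc(13): total = 16 + 13 = 29.
Step 3: Second acc(13): total = 29 + 13 = 42. result = 42

The answer is 42.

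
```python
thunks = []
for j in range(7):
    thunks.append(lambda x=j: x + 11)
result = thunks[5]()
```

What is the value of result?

Step 1: Default argument x=j captures j's value at definition time.
Step 2: thunks[5] was defined when j = 5, so x defaults to 5.
Step 3: result = 5 + 11 = 16 (default arg fixes the late binding issue)

The answer is 16.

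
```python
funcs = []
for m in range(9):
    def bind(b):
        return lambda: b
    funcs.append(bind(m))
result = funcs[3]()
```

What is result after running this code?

Step 1: bind(m) creates a new scope capturing b = m at call time.
Step 2: funcs[3] = bind(3), so its lambda captures b = 3.
Step 3: result = 3 (closure factory fixes late binding)

The answer is 3.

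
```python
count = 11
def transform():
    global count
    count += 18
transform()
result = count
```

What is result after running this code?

Step 1: count = 11 globally.
Step 2: transform() modifies global count: count += 18 = 29.
Step 3: result = 29

The answer is 29.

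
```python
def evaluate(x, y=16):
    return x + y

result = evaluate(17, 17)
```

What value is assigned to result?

Step 1: evaluate(17, 17) overrides default y with 17.
Step 2: Returns 17 + 17 = 34.
Step 3: result = 34

The answer is 34.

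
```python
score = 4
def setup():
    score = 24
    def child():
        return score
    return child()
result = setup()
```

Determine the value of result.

Step 1: score = 4 globally, but setup() defines score = 24 locally.
Step 2: child() looks up score. Not in local scope, so checks enclosing scope (setup) and finds score = 24.
Step 3: result = 24

The answer is 24.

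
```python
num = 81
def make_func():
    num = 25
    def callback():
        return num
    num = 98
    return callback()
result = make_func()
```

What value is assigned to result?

Step 1: make_func() sets num = 25, then later num = 98.
Step 2: callback() is called after num is reassigned to 98. Closures capture variables by reference, not by value.
Step 3: result = 98

The answer is 98.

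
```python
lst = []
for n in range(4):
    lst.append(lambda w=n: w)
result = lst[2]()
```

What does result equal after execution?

Step 1: Default argument w=n captures n's value at each iteration.
Step 2: lst[2] captured w = 2 when n was 2.
Step 3: result = 2

The answer is 2.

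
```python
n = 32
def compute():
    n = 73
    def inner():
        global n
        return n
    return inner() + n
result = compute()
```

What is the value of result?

Step 1: Global n = 32. compute() shadows with local n = 73.
Step 2: inner() uses global keyword, so inner() returns global n = 32.
Step 3: compute() returns 32 + 73 = 105

The answer is 105.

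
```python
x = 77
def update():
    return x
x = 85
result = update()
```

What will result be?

Step 1: x is first set to 77, then reassigned to 85.
Step 2: update() is called after the reassignment, so it looks up the current global x = 85.
Step 3: result = 85

The answer is 85.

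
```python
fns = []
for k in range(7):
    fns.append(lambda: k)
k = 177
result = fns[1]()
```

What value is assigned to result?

Step 1: Lambdas capture the variable k by reference, not by value.
Step 2: After the loop, k is reassigned to 177.
Step 3: fns[1]() looks up the current k = 177. result = 177

The answer is 177.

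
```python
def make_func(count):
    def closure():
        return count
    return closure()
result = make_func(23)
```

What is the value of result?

Step 1: make_func(23) binds parameter count = 23.
Step 2: closure() looks up count in enclosing scope and finds the parameter count = 23.
Step 3: result = 23

The answer is 23.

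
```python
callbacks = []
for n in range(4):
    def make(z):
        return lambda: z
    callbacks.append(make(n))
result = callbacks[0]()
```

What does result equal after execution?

Step 1: make(n) creates a new scope capturing z = n at call time.
Step 2: callbacks[0] = make(0), so its lambda captures z = 0.
Step 3: result = 0 (closure factory fixes late binding)

The answer is 0.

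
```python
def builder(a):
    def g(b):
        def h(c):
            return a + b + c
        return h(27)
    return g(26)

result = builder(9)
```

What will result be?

Step 1: a = 9, b = 26, c = 27 across three nested scopes.
Step 2: h() accesses all three via LEGB rule.
Step 3: result = 9 + 26 + 27 = 62

The answer is 62.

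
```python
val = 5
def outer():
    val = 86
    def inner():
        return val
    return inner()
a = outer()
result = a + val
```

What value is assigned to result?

Step 1: outer() has local val = 86. inner() reads from enclosing.
Step 2: outer() returns 86. Global val = 5 unchanged.
Step 3: result = 86 + 5 = 91

The answer is 91.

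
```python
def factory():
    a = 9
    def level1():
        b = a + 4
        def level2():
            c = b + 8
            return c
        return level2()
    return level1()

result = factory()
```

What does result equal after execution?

Step 1: a = 9. b = a + 4 = 13.
Step 2: c = b + 8 = 13 + 8 = 21.
Step 3: result = 21

The answer is 21.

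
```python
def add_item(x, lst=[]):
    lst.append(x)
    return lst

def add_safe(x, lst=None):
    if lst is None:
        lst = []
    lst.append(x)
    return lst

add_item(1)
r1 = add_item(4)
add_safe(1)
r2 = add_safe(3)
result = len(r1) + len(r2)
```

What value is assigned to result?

Step 1: add_item shares mutable default: after 2 calls, lst = [1, 4], len = 2.
Step 2: add_safe creates fresh list each time: r2 = [3], len = 1.
Step 3: result = 2 + 1 = 3

The answer is 3.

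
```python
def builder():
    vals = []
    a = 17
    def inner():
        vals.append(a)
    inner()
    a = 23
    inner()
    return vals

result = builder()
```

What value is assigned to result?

Step 1: a = 17. inner() appends current a to vals.
Step 2: First inner(): appends 17. Then a = 23.
Step 3: Second inner(): appends 23 (closure sees updated a). result = [17, 23]

The answer is [17, 23].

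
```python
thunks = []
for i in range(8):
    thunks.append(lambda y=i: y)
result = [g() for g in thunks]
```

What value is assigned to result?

Step 1: Default arg y=i captures i at each iteration.
Step 2: Each lambda has its own default: 0, 1, ..., 7.
Step 3: result = [0, 1, 2, 3, 4, 5, 6, 7]

The answer is [0, 1, 2, 3, 4, 5, 6, 7].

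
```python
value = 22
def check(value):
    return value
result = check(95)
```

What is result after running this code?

Step 1: Global value = 22.
Step 2: check(95) takes parameter value = 95, which shadows the global.
Step 3: result = 95

The answer is 95.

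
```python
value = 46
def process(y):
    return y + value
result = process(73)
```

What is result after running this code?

Step 1: value = 46 is defined globally.
Step 2: process(73) uses parameter y = 73 and looks up value from global scope = 46.
Step 3: result = 73 + 46 = 119

The answer is 119.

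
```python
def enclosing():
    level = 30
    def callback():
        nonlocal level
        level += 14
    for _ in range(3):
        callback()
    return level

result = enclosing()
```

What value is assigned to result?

Step 1: level = 30.
Step 2: callback() is called 3 times in a loop, each adding 14 via nonlocal.
Step 3: level = 30 + 14 * 3 = 72

The answer is 72.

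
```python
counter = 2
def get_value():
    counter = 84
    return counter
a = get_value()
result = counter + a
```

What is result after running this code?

Step 1: Global counter = 2. get_value() returns local counter = 84.
Step 2: a = 84. Global counter still = 2.
Step 3: result = 2 + 84 = 86

The answer is 86.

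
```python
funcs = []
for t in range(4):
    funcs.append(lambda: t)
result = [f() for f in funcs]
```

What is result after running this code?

Step 1: All 4 lambdas share the same variable t.
Step 2: After the loop, t = 3.
Step 3: Each call returns 3. result = [3, 3, 3, 3]

The answer is [3, 3, 3, 3].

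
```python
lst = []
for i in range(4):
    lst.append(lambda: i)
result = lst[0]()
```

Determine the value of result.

Step 1: The loop creates 4 lambdas, all referencing the same variable i.
Step 2: After the loop, i = 3 (final value).
Step 3: lst[0]() looks up i at call time and finds 3. This is the late binding gotcha. result = 3

The answer is 3.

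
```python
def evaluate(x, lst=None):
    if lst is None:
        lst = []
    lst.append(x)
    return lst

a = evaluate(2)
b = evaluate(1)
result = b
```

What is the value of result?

Step 1: None default with guard creates a NEW list each call.
Step 2: a = [2] (fresh list). b = [1] (another fresh list).
Step 3: result = [1] (this is the fix for mutable default)

The answer is [1].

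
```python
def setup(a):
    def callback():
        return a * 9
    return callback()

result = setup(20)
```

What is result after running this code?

Step 1: setup(20) binds parameter a = 20.
Step 2: callback() accesses a = 20 from enclosing scope.
Step 3: result = 20 * 9 = 180

The answer is 180.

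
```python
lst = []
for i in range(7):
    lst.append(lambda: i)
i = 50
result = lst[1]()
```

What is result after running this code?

Step 1: Lambdas capture the variable i by reference, not by value.
Step 2: After the loop, i is reassigned to 50.
Step 3: lst[1]() looks up the current i = 50. result = 50

The answer is 50.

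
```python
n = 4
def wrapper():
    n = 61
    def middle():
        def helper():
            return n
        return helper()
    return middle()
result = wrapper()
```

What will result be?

Step 1: wrapper() defines n = 61. middle() and helper() have no local n.
Step 2: helper() checks local (none), enclosing middle() (none), enclosing wrapper() and finds n = 61.
Step 3: result = 61

The answer is 61.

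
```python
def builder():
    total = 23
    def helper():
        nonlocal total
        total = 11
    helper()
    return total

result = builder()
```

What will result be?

Step 1: builder() sets total = 23.
Step 2: helper() uses nonlocal to reassign total = 11.
Step 3: result = 11

The answer is 11.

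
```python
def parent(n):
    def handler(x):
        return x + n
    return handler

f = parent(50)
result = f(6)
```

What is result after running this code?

Step 1: parent(50) creates a closure that captures n = 50.
Step 2: f(6) calls the closure with x = 6, returning 6 + 50 = 56.
Step 3: result = 56

The answer is 56.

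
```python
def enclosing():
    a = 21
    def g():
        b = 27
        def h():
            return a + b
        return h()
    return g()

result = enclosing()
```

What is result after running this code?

Step 1: enclosing() defines a = 21. g() defines b = 27.
Step 2: h() accesses both from enclosing scopes: a = 21, b = 27.
Step 3: result = 21 + 27 = 48

The answer is 48.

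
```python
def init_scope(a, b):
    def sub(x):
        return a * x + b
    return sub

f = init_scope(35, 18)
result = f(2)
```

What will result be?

Step 1: init_scope(35, 18) captures a = 35, b = 18.
Step 2: f(2) computes 35 * 2 + 18 = 88.
Step 3: result = 88

The answer is 88.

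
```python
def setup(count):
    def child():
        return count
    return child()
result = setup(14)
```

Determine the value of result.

Step 1: setup(14) binds parameter count = 14.
Step 2: child() looks up count in enclosing scope and finds the parameter count = 14.
Step 3: result = 14

The answer is 14.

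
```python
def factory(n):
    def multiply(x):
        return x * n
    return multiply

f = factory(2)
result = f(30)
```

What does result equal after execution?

Step 1: factory(2) returns multiply closure with n = 2.
Step 2: f(30) computes 30 * 2 = 60.
Step 3: result = 60

The answer is 60.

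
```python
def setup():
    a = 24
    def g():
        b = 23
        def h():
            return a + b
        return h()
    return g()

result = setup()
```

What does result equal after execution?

Step 1: setup() defines a = 24. g() defines b = 23.
Step 2: h() accesses both from enclosing scopes: a = 24, b = 23.
Step 3: result = 24 + 23 = 47

The answer is 47.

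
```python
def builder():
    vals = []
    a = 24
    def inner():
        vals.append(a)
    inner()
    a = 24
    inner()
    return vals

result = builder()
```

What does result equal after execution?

Step 1: a = 24. inner() appends current a to vals.
Step 2: First inner(): appends 24. Then a = 24.
Step 3: Second inner(): appends 24 (closure sees updated a). result = [24, 24]

The answer is [24, 24].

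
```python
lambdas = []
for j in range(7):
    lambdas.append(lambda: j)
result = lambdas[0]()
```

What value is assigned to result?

Step 1: The loop creates 7 lambdas, all referencing the same variable j.
Step 2: After the loop, j = 6 (final value).
Step 3: lambdas[0]() looks up j at call time and finds 6. This is the late binding gotcha. result = 6

The answer is 6.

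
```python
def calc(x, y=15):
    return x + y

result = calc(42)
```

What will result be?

Step 1: calc(42) uses default y = 15.
Step 2: Returns 42 + 15 = 57.
Step 3: result = 57

The answer is 57.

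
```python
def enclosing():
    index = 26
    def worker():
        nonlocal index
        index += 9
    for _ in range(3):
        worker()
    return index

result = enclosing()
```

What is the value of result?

Step 1: index = 26.
Step 2: worker() is called 3 times in a loop, each adding 9 via nonlocal.
Step 3: index = 26 + 9 * 3 = 53

The answer is 53.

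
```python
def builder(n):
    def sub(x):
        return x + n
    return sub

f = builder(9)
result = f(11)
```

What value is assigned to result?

Step 1: builder(9) creates a closure that captures n = 9.
Step 2: f(11) calls the closure with x = 11, returning 11 + 9 = 20.
Step 3: result = 20

The answer is 20.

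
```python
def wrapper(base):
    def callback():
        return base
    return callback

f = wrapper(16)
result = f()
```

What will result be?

Step 1: wrapper(16) creates closure capturing base = 16.
Step 2: f() returns the captured base = 16.
Step 3: result = 16

The answer is 16.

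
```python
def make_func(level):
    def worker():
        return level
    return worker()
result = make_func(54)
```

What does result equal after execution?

Step 1: make_func(54) binds parameter level = 54.
Step 2: worker() looks up level in enclosing scope and finds the parameter level = 54.
Step 3: result = 54

The answer is 54.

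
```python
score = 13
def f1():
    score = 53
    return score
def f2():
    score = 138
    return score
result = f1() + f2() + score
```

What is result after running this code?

Step 1: Each function shadows global score with its own local.
Step 2: f1() returns 53, f2() returns 138.
Step 3: Global score = 13 is unchanged. result = 53 + 138 + 13 = 204

The answer is 204.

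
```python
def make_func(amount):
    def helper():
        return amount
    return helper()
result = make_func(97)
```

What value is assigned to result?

Step 1: make_func(97) binds parameter amount = 97.
Step 2: helper() looks up amount in enclosing scope and finds the parameter amount = 97.
Step 3: result = 97

The answer is 97.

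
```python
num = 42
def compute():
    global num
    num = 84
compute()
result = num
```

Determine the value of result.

Step 1: num = 42 globally.
Step 2: compute() declares global num and sets it to 84.
Step 3: After compute(), global num = 84. result = 84

The answer is 84.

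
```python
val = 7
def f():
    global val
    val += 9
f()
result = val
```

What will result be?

Step 1: val = 7 globally.
Step 2: f() modifies global val: val += 9 = 16.
Step 3: result = 16

The answer is 16.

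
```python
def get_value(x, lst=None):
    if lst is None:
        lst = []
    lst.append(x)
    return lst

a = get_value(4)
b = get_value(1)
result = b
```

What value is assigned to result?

Step 1: None default with guard creates a NEW list each call.
Step 2: a = [4] (fresh list). b = [1] (another fresh list).
Step 3: result = [1] (this is the fix for mutable default)

The answer is [1].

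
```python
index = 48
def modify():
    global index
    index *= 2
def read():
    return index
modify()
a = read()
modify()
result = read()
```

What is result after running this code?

Step 1: index = 48.
Step 2: First modify(): index = 48 * 2 = 96.
Step 3: Second modify(): index = 96 * 2 = 192.
Step 4: read() returns 192

The answer is 192.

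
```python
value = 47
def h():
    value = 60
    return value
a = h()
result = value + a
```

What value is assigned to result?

Step 1: Global value = 47. h() returns local value = 60.
Step 2: a = 60. Global value still = 47.
Step 3: result = 47 + 60 = 107

The answer is 107.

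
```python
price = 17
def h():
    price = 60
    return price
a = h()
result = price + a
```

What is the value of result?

Step 1: Global price = 17. h() returns local price = 60.
Step 2: a = 60. Global price still = 17.
Step 3: result = 17 + 60 = 77

The answer is 77.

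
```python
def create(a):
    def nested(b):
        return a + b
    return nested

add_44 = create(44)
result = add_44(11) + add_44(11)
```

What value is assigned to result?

Step 1: add_44 captures a = 44.
Step 2: add_44(11) = 44 + 11 = 55, called twice.
Step 3: result = 55 + 55 = 110

The answer is 110.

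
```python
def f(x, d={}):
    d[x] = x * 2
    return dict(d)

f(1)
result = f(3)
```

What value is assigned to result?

Step 1: Mutable default dict is shared across calls.
Step 2: First call adds 1: 2. Second call adds 3: 6.
Step 3: result = {1: 2, 3: 6}

The answer is {1: 2, 3: 6}.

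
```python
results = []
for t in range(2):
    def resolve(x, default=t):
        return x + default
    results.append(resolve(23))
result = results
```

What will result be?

Step 1: Default argument default=t is evaluated at function definition time.
Step 2: Each iteration creates resolve with default = current t value.
Step 3: resolve(23) returns 23 + default. results = [23, 24]

The answer is [23, 24].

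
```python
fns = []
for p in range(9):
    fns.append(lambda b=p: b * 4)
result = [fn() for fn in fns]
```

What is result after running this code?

Step 1: Default arg b=p captures p at each iteration.
Step 2: fns[k] has b defaulting to k, returns k * 4.
Step 3: result = [0, 4, 8, 12, 16, 20, 24, 28, 32]

The answer is [0, 4, 8, 12, 16, 20, 24, 28, 32].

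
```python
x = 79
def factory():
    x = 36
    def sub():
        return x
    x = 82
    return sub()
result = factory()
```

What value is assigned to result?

Step 1: factory() sets x = 36, then later x = 82.
Step 2: sub() is called after x is reassigned to 82. Closures capture variables by reference, not by value.
Step 3: result = 82

The answer is 82.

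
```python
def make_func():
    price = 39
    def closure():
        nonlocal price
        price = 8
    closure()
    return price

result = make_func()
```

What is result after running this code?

Step 1: make_func() sets price = 39.
Step 2: closure() uses nonlocal to reassign price = 8.
Step 3: result = 8

The answer is 8.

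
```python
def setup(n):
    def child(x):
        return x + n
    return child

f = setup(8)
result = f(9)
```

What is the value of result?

Step 1: setup(8) creates a closure that captures n = 8.
Step 2: f(9) calls the closure with x = 9, returning 9 + 8 = 17.
Step 3: result = 17

The answer is 17.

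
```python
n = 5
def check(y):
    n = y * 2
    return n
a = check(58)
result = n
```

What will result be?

Step 1: Global n = 5.
Step 2: check(58) creates local n = 58 * 2 = 116.
Step 3: Global n unchanged because no global keyword. result = 5

The answer is 5.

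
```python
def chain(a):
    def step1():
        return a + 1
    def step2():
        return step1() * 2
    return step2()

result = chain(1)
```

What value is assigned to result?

Step 1: chain(1) captures a = 1.
Step 2: step2() calls step1() which returns 1 + 1 = 2.
Step 3: step2() returns 2 * 2 = 4

The answer is 4.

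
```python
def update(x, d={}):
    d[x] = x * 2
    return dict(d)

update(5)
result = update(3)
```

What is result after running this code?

Step 1: Mutable default dict is shared across calls.
Step 2: First call adds 5: 10. Second call adds 3: 6.
Step 3: result = {5: 10, 3: 6}

The answer is {5: 10, 3: 6}.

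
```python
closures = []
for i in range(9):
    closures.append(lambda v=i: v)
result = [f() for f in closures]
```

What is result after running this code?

Step 1: Default arg v=i captures i at each iteration.
Step 2: Each lambda has its own default: 0, 1, ..., 8.
Step 3: result = [0, 1, 2, 3, 4, 5, 6, 7, 8]

The answer is [0, 1, 2, 3, 4, 5, 6, 7, 8].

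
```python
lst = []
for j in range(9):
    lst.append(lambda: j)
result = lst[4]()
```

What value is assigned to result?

Step 1: The loop creates 9 lambdas, all referencing the same variable j.
Step 2: After the loop, j = 8 (final value).
Step 3: lst[4]() looks up j at call time and finds 8. This is the late binding gotcha. result = 8

The answer is 8.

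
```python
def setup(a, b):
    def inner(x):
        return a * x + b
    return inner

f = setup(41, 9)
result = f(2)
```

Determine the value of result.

Step 1: setup(41, 9) captures a = 41, b = 9.
Step 2: f(2) computes 41 * 2 + 9 = 91.
Step 3: result = 91

The answer is 91.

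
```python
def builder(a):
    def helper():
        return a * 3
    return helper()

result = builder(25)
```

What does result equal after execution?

Step 1: builder(25) binds parameter a = 25.
Step 2: helper() accesses a = 25 from enclosing scope.
Step 3: result = 25 * 3 = 75

The answer is 75.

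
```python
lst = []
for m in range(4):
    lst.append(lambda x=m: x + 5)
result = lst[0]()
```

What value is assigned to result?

Step 1: Default argument x=m captures m's value at definition time.
Step 2: lst[0] was defined when m = 0, so x defaults to 0.
Step 3: result = 0 + 5 = 5 (default arg fixes the late binding issue)

The answer is 5.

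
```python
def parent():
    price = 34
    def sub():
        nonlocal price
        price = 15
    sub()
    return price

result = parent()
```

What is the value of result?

Step 1: parent() sets price = 34.
Step 2: sub() uses nonlocal to reassign price = 15.
Step 3: result = 15

The answer is 15.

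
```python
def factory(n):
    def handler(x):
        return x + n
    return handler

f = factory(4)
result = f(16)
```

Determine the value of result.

Step 1: factory(4) creates a closure that captures n = 4.
Step 2: f(16) calls the closure with x = 16, returning 16 + 4 = 20.
Step 3: result = 20

The answer is 20.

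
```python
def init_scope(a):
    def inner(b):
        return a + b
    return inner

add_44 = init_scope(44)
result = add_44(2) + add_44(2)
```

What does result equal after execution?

Step 1: add_44 captures a = 44.
Step 2: add_44(2) = 44 + 2 = 46, called twice.
Step 3: result = 46 + 46 = 92

The answer is 92.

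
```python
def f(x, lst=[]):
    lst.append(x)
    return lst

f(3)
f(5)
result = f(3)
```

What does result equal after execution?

Step 1: Mutable default argument gotcha! The list [] is created once.
Step 2: Each call appends to the SAME list: [3], [3, 5], [3, 5, 3].
Step 3: result = [3, 5, 3]

The answer is [3, 5, 3].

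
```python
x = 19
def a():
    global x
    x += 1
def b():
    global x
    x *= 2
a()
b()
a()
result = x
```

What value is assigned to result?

Step 1: x = 19.
Step 2: a(): x = 19 + 1 = 20.
Step 3: b(): x = 20 * 2 = 40.
Step 4: a(): x = 40 + 1 = 41

The answer is 41.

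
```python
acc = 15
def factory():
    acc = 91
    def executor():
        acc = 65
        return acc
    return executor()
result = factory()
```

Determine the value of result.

Step 1: Three scopes define acc: global (15), factory (91), executor (65).
Step 2: executor() has its own local acc = 65, which shadows both enclosing and global.
Step 3: result = 65 (local wins in LEGB)

The answer is 65.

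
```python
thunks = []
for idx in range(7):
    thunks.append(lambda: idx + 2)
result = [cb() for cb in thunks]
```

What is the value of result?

Step 1: All lambdas capture idx by reference. After the loop, idx = 6.
Step 2: Each call returns 6 + 2 = 8.
Step 3: result = [8, 8, 8, 8, 8, 8, 8]

The answer is [8, 8, 8, 8, 8, 8, 8].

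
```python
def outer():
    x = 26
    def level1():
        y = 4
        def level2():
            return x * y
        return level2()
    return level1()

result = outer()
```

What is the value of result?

Step 1: x = 26 in outer. y = 4 in level1.
Step 2: level2() reads x = 26 and y = 4 from enclosing scopes.
Step 3: result = 26 * 4 = 104

The answer is 104.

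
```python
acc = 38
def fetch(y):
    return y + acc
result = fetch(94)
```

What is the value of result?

Step 1: acc = 38 is defined globally.
Step 2: fetch(94) uses parameter y = 94 and looks up acc from global scope = 38.
Step 3: result = 94 + 38 = 132

The answer is 132.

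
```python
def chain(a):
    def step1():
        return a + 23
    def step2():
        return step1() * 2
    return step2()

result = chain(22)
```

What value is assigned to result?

Step 1: chain(22) captures a = 22.
Step 2: step2() calls step1() which returns 22 + 23 = 45.
Step 3: step2() returns 45 * 2 = 90

The answer is 90.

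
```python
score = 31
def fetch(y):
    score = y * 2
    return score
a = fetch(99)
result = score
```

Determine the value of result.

Step 1: Global score = 31.
Step 2: fetch(99) creates local score = 99 * 2 = 198.
Step 3: Global score unchanged because no global keyword. result = 31

The answer is 31.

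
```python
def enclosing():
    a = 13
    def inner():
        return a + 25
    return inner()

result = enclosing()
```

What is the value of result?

Step 1: enclosing() defines a = 13.
Step 2: inner() reads a = 13 from enclosing scope, returns 13 + 25 = 38.
Step 3: result = 38

The answer is 38.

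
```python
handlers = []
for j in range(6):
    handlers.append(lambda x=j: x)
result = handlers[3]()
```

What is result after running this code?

Step 1: Default argument x=j captures j's value at each iteration.
Step 2: handlers[3] captured x = 3 when j was 3.
Step 3: result = 3

The answer is 3.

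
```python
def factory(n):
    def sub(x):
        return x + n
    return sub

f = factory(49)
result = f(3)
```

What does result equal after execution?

Step 1: factory(49) creates a closure that captures n = 49.
Step 2: f(3) calls the closure with x = 3, returning 3 + 49 = 52.
Step 3: result = 52

The answer is 52.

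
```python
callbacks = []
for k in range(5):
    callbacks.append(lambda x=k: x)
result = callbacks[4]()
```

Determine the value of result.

Step 1: Default argument x=k captures k's value at each iteration.
Step 2: callbacks[4] captured x = 4 when k was 4.
Step 3: result = 4

The answer is 4.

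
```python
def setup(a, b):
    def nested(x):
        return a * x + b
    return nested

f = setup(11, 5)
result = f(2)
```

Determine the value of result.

Step 1: setup(11, 5) captures a = 11, b = 5.
Step 2: f(2) computes 11 * 2 + 5 = 27.
Step 3: result = 27

The answer is 27.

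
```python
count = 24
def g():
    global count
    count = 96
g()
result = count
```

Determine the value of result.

Step 1: count = 24 globally.
Step 2: g() declares global count and sets it to 96.
Step 3: After g(), global count = 96. result = 96

The answer is 96.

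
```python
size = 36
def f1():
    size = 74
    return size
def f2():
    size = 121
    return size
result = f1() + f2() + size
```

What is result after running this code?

Step 1: Each function shadows global size with its own local.
Step 2: f1() returns 74, f2() returns 121.
Step 3: Global size = 36 is unchanged. result = 74 + 121 + 36 = 231

The answer is 231.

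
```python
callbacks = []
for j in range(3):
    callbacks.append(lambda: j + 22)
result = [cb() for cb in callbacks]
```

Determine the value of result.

Step 1: All lambdas capture j by reference. After the loop, j = 2.
Step 2: Each call returns 2 + 22 = 24.
Step 3: result = [24, 24, 24]

The answer is [24, 24, 24].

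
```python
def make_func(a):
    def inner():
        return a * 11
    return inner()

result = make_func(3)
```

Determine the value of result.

Step 1: make_func(3) binds parameter a = 3.
Step 2: inner() accesses a = 3 from enclosing scope.
Step 3: result = 3 * 11 = 33

The answer is 33.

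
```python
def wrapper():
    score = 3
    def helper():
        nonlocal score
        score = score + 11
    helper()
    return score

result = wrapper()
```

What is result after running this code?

Step 1: wrapper() sets score = 3.
Step 2: helper() uses nonlocal to modify score in wrapper's scope: score = 3 + 11 = 14.
Step 3: wrapper() returns the modified score = 14

The answer is 14.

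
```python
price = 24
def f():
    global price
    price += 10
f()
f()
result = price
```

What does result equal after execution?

Step 1: price = 24.
Step 2: First f(): price = 24 + 10 = 34.
Step 3: Second f(): price = 34 + 10 = 44. result = 44

The answer is 44.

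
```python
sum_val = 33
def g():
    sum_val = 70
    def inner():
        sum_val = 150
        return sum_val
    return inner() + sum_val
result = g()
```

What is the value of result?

Step 1: g() has local sum_val = 70. inner() has local sum_val = 150.
Step 2: inner() returns its local sum_val = 150.
Step 3: g() returns 150 + its own sum_val (70) = 220

The answer is 220.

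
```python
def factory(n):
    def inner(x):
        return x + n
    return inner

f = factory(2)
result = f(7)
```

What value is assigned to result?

Step 1: factory(2) creates a closure that captures n = 2.
Step 2: f(7) calls the closure with x = 7, returning 7 + 2 = 9.
Step 3: result = 9

The answer is 9.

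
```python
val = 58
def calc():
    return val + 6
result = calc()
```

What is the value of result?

Step 1: val = 58 is defined globally.
Step 2: calc() looks up val from global scope = 58, then computes 58 + 6 = 64.
Step 3: result = 64

The answer is 64.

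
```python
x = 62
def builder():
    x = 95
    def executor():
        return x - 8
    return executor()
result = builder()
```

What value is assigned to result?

Step 1: builder() shadows global x with x = 95.
Step 2: executor() finds x = 95 in enclosing scope, computes 95 - 8 = 87.
Step 3: result = 87

The answer is 87.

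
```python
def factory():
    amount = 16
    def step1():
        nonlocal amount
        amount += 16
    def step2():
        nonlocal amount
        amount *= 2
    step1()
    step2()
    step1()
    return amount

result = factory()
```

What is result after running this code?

Step 1: amount = 16.
Step 2: step1(): amount = 16 + 16 = 32.
Step 3: step2(): amount = 32 * 2 = 64.
Step 4: step1(): amount = 64 + 16 = 80. result = 80

The answer is 80.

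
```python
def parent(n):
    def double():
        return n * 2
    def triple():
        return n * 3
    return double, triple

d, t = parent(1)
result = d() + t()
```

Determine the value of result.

Step 1: Both closures capture the same n = 1.
Step 2: d() = 1 * 2 = 2, t() = 1 * 3 = 3.
Step 3: result = 2 + 3 = 5

The answer is 5.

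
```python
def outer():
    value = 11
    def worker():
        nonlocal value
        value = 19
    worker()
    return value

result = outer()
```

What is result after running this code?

Step 1: outer() sets value = 11.
Step 2: worker() uses nonlocal to reassign value = 19.
Step 3: result = 19

The answer is 19.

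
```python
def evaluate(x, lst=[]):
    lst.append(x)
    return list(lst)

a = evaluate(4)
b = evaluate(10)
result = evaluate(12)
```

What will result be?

Step 1: Default list is shared. list() creates copies for return values.
Step 2: Internal list grows: [4] -> [4, 10] -> [4, 10, 12].
Step 3: result = [4, 10, 12]

The answer is [4, 10, 12].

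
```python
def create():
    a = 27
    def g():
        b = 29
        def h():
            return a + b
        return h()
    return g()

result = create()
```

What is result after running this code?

Step 1: create() defines a = 27. g() defines b = 29.
Step 2: h() accesses both from enclosing scopes: a = 27, b = 29.
Step 3: result = 27 + 29 = 56

The answer is 56.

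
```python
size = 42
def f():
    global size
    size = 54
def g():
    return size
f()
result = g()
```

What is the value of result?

Step 1: size = 42.
Step 2: f() sets global size = 54.
Step 3: g() reads global size = 54. result = 54

The answer is 54.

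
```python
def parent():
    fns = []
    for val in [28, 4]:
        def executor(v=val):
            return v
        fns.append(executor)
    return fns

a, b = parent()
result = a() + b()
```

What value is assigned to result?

Step 1: Default argument v=val captures val at each iteration.
Step 2: a() returns 28 (captured at first iteration), b() returns 4 (captured at second).
Step 3: result = 28 + 4 = 32

The answer is 32.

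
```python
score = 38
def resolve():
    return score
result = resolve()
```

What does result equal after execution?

Step 1: score = 38 is defined in the global scope.
Step 2: resolve() looks up score. No local score exists, so Python checks the global scope via LEGB rule and finds score = 38.
Step 3: result = 38

The answer is 38.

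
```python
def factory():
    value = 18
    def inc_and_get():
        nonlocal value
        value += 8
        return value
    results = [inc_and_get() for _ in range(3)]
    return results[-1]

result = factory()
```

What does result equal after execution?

Step 1: value = 18.
Step 2: Three calls to inc_and_get(), each adding 8.
Step 3: Last value = 18 + 8 * 3 = 42

The answer is 42.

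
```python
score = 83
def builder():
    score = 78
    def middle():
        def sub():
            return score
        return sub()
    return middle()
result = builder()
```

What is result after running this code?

Step 1: builder() defines score = 78. middle() and sub() have no local score.
Step 2: sub() checks local (none), enclosing middle() (none), enclosing builder() and finds score = 78.
Step 3: result = 78

The answer is 78.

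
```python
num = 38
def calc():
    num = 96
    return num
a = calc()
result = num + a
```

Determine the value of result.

Step 1: Global num = 38. calc() returns local num = 96.
Step 2: a = 96. Global num still = 38.
Step 3: result = 38 + 96 = 134

The answer is 134.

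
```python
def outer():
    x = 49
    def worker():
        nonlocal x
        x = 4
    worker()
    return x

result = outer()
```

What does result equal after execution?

Step 1: outer() sets x = 49.
Step 2: worker() uses nonlocal to reassign x = 4.
Step 3: result = 4

The answer is 4.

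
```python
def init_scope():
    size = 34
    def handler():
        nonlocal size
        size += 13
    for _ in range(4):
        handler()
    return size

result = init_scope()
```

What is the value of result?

Step 1: size = 34.
Step 2: handler() is called 4 times in a loop, each adding 13 via nonlocal.
Step 3: size = 34 + 13 * 4 = 86

The answer is 86.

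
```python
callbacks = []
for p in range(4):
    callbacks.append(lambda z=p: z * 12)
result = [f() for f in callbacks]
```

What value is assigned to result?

Step 1: Default arg z=p captures p at each iteration.
Step 2: callbacks[k] has z defaulting to k, returns k * 12.
Step 3: result = [0, 12, 24, 36]

The answer is [0, 12, 24, 36].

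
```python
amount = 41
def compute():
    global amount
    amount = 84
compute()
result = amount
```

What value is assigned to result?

Step 1: amount = 41 globally.
Step 2: compute() declares global amount and sets it to 84.
Step 3: After compute(), global amount = 84. result = 84

The answer is 84.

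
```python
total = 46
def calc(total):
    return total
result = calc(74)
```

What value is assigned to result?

Step 1: Global total = 46.
Step 2: calc(74) takes parameter total = 74, which shadows the global.
Step 3: result = 74

The answer is 74.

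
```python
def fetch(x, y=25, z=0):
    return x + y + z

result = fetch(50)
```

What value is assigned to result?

Step 1: fetch(50) uses defaults y = 25, z = 0.
Step 2: Returns 50 + 25 + 0 = 75.
Step 3: result = 75

The answer is 75.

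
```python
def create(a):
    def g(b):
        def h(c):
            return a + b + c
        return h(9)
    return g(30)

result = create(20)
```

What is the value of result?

Step 1: a = 20, b = 30, c = 9 across three nested scopes.
Step 2: h() accesses all three via LEGB rule.
Step 3: result = 20 + 30 + 9 = 59

The answer is 59.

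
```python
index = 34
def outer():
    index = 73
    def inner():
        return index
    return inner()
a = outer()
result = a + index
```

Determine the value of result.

Step 1: outer() has local index = 73. inner() reads from enclosing.
Step 2: outer() returns 73. Global index = 34 unchanged.
Step 3: result = 73 + 34 = 107

The answer is 107.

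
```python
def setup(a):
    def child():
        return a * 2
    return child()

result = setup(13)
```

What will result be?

Step 1: setup(13) binds parameter a = 13.
Step 2: child() accesses a = 13 from enclosing scope.
Step 3: result = 13 * 2 = 26

The answer is 26.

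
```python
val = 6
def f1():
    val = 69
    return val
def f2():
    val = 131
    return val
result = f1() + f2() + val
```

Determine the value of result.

Step 1: Each function shadows global val with its own local.
Step 2: f1() returns 69, f2() returns 131.
Step 3: Global val = 6 is unchanged. result = 69 + 131 + 6 = 206

The answer is 206.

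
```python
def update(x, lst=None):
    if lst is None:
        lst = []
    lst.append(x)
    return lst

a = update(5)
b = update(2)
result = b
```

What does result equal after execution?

Step 1: None default with guard creates a NEW list each call.
Step 2: a = [5] (fresh list). b = [2] (another fresh list).
Step 3: result = [2] (this is the fix for mutable default)

The answer is [2].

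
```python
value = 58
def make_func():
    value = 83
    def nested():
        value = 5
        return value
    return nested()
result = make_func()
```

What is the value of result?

Step 1: Three scopes define value: global (58), make_func (83), nested (5).
Step 2: nested() has its own local value = 5, which shadows both enclosing and global.
Step 3: result = 5 (local wins in LEGB)

The answer is 5.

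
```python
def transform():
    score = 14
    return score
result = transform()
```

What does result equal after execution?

Step 1: transform() defines score = 14 in its local scope.
Step 2: return score finds the local variable score = 14.
Step 3: result = 14

The answer is 14.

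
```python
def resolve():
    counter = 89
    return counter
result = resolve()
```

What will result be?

Step 1: resolve() defines counter = 89 in its local scope.
Step 2: return counter finds the local variable counter = 89.
Step 3: result = 89

The answer is 89.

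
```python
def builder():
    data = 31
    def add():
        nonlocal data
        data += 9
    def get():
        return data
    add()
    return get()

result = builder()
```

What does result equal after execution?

Step 1: data = 31. add() modifies it via nonlocal, get() reads it.
Step 2: add() makes data = 31 + 9 = 40.
Step 3: get() returns 40. result = 40

The answer is 40.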